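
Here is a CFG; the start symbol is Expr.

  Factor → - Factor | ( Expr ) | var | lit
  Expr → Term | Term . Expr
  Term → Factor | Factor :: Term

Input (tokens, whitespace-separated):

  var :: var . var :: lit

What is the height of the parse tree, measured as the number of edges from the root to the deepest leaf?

[Expr [Term [Factor var] :: [Term [Factor var]]] . [Expr [Term [Factor var] :: [Term [Factor lit]]]]]

5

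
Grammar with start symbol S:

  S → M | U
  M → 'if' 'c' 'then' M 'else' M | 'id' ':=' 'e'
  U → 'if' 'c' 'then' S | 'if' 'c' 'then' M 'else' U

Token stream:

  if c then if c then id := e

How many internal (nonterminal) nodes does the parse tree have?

6

[S [U if c then [S [U if c then [S [M id := e]]]]]]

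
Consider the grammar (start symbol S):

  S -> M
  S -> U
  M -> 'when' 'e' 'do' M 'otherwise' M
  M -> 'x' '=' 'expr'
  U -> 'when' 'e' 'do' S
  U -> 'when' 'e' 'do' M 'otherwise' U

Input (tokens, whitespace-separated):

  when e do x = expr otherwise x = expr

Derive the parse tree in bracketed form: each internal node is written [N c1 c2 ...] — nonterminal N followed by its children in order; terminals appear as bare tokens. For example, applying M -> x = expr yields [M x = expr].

S
M
when e do M otherwise M
when e do x = expr otherwise M
when e do x = expr otherwise x = expr

[S [M when e do [M x = expr] otherwise [M x = expr]]]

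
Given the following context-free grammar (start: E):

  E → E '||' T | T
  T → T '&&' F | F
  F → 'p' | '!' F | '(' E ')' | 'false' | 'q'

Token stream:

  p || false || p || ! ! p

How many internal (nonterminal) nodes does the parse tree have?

[E [E [E [E [T [F p]]] || [T [F false]]] || [T [F p]]] || [T [F ! [F ! [F p]]]]]

14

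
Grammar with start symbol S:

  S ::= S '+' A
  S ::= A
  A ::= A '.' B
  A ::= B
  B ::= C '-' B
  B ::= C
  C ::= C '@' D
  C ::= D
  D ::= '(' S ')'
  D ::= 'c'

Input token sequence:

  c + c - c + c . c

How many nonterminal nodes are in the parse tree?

[S [S [S [A [B [C [D c]]]]] + [A [B [C [D c]] - [B [C [D c]]]]]] + [A [A [B [C [D c]]]] . [B [C [D c]]]]]

22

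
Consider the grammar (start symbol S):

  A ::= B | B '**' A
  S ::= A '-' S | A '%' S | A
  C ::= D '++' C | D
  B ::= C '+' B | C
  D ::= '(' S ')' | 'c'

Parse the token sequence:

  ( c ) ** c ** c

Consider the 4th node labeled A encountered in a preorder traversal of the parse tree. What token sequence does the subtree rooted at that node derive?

c

[S [A [B [C [D ( [S [A [B [C [D c]]]]] )]]] ** [A [B [C [D c]]] ** [A [B [C [D c]]]]]]]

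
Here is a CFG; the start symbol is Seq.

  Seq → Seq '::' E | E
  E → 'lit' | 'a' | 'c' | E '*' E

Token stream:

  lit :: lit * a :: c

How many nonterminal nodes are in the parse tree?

8

[Seq [Seq [Seq [E lit]] :: [E [E lit] * [E a]]] :: [E c]]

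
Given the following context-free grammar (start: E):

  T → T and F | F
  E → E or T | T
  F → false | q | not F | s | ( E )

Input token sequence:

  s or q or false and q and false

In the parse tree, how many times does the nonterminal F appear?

5

[E [E [E [T [F s]]] or [T [F q]]] or [T [T [T [F false]] and [F q]] and [F false]]]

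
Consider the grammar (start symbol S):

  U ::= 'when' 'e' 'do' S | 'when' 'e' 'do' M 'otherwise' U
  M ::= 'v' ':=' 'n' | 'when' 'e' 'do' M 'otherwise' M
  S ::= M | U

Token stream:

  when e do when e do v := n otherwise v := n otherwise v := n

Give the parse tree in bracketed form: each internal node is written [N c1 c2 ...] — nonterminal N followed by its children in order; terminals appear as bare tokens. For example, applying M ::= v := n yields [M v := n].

S
M
when e do M otherwise M
when e do when e do M otherwise M otherwise M
when e do when e do v := n otherwise M otherwise M
when e do when e do v := n otherwise v := n otherwise M
when e do when e do v := n otherwise v := n otherwise v := n

[S [M when e do [M when e do [M v := n] otherwise [M v := n]] otherwise [M v := n]]]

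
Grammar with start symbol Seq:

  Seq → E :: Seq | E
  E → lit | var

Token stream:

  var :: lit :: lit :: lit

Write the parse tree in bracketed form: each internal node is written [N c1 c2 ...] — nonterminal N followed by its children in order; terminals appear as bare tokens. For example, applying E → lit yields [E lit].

[Seq [E var] :: [Seq [E lit] :: [Seq [E lit] :: [Seq [E lit]]]]]

Seq
E :: Seq
var :: Seq
var :: E :: Seq
var :: lit :: Seq
var :: lit :: E :: Seq
var :: lit :: lit :: Seq
var :: lit :: lit :: E
var :: lit :: lit :: lit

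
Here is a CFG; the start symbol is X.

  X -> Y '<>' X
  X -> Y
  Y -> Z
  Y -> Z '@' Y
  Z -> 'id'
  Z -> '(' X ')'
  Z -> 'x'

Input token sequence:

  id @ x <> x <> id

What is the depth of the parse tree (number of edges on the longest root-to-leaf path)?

[X [Y [Z id] @ [Y [Z x]]] <> [X [Y [Z x]] <> [X [Y [Z id]]]]]

5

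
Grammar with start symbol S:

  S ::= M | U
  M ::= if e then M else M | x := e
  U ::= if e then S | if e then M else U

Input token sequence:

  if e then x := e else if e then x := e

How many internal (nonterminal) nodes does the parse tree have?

[S [U if e then [M x := e] else [U if e then [S [M x := e]]]]]

6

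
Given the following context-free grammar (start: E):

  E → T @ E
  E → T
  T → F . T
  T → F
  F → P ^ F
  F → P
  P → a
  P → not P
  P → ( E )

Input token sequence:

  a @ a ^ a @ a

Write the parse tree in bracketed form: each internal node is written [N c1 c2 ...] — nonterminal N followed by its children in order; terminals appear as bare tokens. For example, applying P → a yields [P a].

E
T @ E
F @ E
P @ E
a @ E
a @ T @ E
a @ F @ E
a @ P ^ F @ E
a @ a ^ F @ E
a @ a ^ P @ E
a @ a ^ a @ E
a @ a ^ a @ T
a @ a ^ a @ F
a @ a ^ a @ P
a @ a ^ a @ a

[E [T [F [P a]]] @ [E [T [F [P a] ^ [F [P a]]]] @ [E [T [F [P a]]]]]]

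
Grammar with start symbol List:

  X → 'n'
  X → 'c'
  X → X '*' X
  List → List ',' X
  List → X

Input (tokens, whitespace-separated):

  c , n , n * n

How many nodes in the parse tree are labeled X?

[List [List [List [X c]] , [X n]] , [X [X n] * [X n]]]

5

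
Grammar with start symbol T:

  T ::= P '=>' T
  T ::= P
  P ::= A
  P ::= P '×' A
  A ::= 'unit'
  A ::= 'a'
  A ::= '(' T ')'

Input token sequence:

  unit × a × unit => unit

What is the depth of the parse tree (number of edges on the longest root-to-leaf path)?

5

[T [P [P [P [A unit]] × [A a]] × [A unit]] => [T [P [A unit]]]]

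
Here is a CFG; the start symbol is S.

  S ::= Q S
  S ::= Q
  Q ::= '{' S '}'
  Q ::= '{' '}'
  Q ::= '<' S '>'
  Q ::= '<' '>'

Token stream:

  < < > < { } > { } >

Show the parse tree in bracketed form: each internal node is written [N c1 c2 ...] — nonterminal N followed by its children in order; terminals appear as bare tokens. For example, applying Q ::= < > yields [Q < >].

[S [Q < [S [Q < >] [S [Q < [S [Q { }]] >] [S [Q { }]]]] >]]

S
Q
< S >
< Q S >
< < > S >
< < > Q S >
< < > < S > S >
< < > < Q > S >
< < > < { } > S >
< < > < { } > Q >
< < > < { } > { } >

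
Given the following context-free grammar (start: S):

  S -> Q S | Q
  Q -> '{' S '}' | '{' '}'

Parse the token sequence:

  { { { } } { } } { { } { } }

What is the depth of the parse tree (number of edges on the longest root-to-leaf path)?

6

[S [Q { [S [Q { [S [Q { }]] }] [S [Q { }]]] }] [S [Q { [S [Q { }] [S [Q { }]]] }]]]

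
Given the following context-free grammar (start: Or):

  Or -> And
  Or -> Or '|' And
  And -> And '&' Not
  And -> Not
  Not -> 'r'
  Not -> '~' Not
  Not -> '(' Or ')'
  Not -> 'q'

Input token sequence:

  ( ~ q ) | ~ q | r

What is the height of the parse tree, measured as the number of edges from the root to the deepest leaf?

[Or [Or [Or [And [Not ( [Or [And [Not ~ [Not q]]]] )]]] | [And [Not ~ [Not q]]]] | [And [Not r]]]

9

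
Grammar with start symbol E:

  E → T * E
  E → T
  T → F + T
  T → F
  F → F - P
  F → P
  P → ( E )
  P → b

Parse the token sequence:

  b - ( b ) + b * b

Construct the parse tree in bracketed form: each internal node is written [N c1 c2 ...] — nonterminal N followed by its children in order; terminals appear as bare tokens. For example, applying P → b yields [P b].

E
T * E
F + T * E
F - P + T * E
P - P + T * E
b - P + T * E
b - ( E ) + T * E
b - ( T ) + T * E
b - ( F ) + T * E
b - ( P ) + T * E
b - ( b ) + T * E
b - ( b ) + F * E
b - ( b ) + P * E
b - ( b ) + b * E
b - ( b ) + b * T
b - ( b ) + b * F
b - ( b ) + b * P
b - ( b ) + b * b

[E [T [F [F [P b]] - [P ( [E [T [F [P b]]]] )]] + [T [F [P b]]]] * [E [T [F [P b]]]]]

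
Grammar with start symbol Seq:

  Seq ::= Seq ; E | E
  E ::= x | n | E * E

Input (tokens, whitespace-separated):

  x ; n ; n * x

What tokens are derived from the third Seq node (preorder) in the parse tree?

[Seq [Seq [Seq [E x]] ; [E n]] ; [E [E n] * [E x]]]

x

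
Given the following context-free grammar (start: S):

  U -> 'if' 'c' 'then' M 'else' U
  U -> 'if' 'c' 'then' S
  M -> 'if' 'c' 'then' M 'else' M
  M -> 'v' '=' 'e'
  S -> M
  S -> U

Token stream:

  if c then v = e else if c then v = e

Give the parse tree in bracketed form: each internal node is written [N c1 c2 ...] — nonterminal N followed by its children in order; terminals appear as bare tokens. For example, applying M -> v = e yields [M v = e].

[S [U if c then [M v = e] else [U if c then [S [M v = e]]]]]

S
U
if c then M else U
if c then v = e else U
if c then v = e else if c then S
if c then v = e else if c then M
if c then v = e else if c then v = e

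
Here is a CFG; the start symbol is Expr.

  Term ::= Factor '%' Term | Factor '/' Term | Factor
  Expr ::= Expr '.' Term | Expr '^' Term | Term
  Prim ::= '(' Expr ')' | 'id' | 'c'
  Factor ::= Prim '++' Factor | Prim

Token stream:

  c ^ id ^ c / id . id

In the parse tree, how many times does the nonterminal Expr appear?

4

[Expr [Expr [Expr [Expr [Term [Factor [Prim c]]]] ^ [Term [Factor [Prim id]]]] ^ [Term [Factor [Prim c]] / [Term [Factor [Prim id]]]]] . [Term [Factor [Prim id]]]]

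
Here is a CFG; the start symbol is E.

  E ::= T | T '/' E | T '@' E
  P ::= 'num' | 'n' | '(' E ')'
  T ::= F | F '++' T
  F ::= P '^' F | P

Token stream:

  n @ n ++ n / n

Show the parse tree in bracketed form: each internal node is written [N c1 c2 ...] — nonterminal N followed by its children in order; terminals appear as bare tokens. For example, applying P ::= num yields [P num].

[E [T [F [P n]]] @ [E [T [F [P n]] ++ [T [F [P n]]]] / [E [T [F [P n]]]]]]

E
T @ E
F @ E
P @ E
n @ E
n @ T / E
n @ F ++ T / E
n @ P ++ T / E
n @ n ++ T / E
n @ n ++ F / E
n @ n ++ P / E
n @ n ++ n / E
n @ n ++ n / T
n @ n ++ n / F
n @ n ++ n / P
n @ n ++ n / n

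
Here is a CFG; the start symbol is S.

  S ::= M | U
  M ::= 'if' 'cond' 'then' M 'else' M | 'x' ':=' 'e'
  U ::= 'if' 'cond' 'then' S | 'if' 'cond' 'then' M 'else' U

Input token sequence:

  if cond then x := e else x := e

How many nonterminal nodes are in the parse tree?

[S [M if cond then [M x := e] else [M x := e]]]

4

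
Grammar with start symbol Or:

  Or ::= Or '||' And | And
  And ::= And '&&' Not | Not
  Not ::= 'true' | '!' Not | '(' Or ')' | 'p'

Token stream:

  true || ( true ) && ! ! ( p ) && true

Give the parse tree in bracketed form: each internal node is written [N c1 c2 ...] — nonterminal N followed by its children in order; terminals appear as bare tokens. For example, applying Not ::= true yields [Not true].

[Or [Or [And [Not true]]] || [And [And [And [Not ( [Or [And [Not true]]] )]] && [Not ! [Not ! [Not ( [Or [And [Not p]]] )]]]] && [Not true]]]

Or
Or || And
And || And
Not || And
true || And
true || And && Not
true || And && Not && Not
true || Not && Not && Not
true || ( Or ) && Not && Not
true || ( And ) && Not && Not
true || ( Not ) && Not && Not
true || ( true ) && Not && Not
true || ( true ) && ! Not && Not
true || ( true ) && ! ! Not && Not
true || ( true ) && ! ! ( Or ) && Not
true || ( true ) && ! ! ( And ) && Not
true || ( true ) && ! ! ( Not ) && Not
true || ( true ) && ! ! ( p ) && Not
true || ( true ) && ! ! ( p ) && true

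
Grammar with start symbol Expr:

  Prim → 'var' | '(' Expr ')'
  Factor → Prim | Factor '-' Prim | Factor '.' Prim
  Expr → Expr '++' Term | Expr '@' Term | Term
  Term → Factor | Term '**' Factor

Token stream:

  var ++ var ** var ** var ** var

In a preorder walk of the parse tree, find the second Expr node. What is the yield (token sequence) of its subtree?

[Expr [Expr [Term [Factor [Prim var]]]] ++ [Term [Term [Term [Term [Factor [Prim var]]] ** [Factor [Prim var]]] ** [Factor [Prim var]]] ** [Factor [Prim var]]]]

var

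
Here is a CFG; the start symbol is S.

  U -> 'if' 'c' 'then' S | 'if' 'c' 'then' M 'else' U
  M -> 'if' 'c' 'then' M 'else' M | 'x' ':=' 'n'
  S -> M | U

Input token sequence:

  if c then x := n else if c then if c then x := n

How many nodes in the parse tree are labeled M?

[S [U if c then [M x := n] else [U if c then [S [U if c then [S [M x := n]]]]]]]

2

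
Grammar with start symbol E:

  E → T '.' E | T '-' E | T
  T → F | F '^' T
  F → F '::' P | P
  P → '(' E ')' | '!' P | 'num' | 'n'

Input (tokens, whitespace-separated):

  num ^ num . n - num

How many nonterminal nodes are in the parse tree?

[E [T [F [P num]] ^ [T [F [P num]]]] . [E [T [F [P n]]] - [E [T [F [P num]]]]]]

15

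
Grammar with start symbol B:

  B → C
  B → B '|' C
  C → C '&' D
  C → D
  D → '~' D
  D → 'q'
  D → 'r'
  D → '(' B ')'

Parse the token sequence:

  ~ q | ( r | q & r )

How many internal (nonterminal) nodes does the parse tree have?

15

[B [B [C [D ~ [D q]]]] | [C [D ( [B [B [C [D r]]] | [C [C [D q]] & [D r]]] )]]]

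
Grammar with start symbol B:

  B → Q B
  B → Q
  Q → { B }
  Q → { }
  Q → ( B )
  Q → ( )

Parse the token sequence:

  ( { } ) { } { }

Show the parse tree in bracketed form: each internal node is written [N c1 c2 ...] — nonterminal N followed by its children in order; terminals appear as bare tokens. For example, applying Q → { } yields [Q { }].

B
Q B
( B ) B
( Q ) B
( { } ) B
( { } ) Q B
( { } ) { } B
( { } ) { } Q
( { } ) { } { }

[B [Q ( [B [Q { }]] )] [B [Q { }] [B [Q { }]]]]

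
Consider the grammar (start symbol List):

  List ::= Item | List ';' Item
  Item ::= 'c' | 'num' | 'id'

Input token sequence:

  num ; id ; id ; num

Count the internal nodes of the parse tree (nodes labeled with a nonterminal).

8

[List [List [List [List [Item num]] ; [Item id]] ; [Item id]] ; [Item num]]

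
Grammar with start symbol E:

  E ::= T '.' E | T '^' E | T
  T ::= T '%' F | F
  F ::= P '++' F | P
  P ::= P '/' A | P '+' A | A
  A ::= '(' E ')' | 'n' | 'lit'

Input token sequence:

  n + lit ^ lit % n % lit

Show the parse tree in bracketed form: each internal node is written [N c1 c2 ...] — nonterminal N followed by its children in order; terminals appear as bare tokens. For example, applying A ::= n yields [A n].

E
T ^ E
F ^ E
P ^ E
P + A ^ E
A + A ^ E
n + A ^ E
n + lit ^ E
n + lit ^ T
n + lit ^ T % F
n + lit ^ T % F % F
n + lit ^ F % F % F
n + lit ^ P % F % F
n + lit ^ A % F % F
n + lit ^ lit % F % F
n + lit ^ lit % P % F
n + lit ^ lit % A % F
n + lit ^ lit % n % F
n + lit ^ lit % n % P
n + lit ^ lit % n % A
n + lit ^ lit % n % lit

[E [T [F [P [P [A n]] + [A lit]]]] ^ [E [T [T [T [F [P [A lit]]]] % [F [P [A n]]]] % [F [P [A lit]]]]]]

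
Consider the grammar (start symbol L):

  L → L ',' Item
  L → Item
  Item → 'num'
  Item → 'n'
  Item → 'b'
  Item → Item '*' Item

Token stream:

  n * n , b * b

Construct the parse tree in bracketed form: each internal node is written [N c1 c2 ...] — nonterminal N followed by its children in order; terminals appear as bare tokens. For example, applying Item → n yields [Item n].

L
L , Item
Item , Item
Item * Item , Item
n * Item , Item
n * n , Item
n * n , Item * Item
n * n , b * Item
n * n , b * b

[L [L [Item [Item n] * [Item n]]] , [Item [Item b] * [Item b]]]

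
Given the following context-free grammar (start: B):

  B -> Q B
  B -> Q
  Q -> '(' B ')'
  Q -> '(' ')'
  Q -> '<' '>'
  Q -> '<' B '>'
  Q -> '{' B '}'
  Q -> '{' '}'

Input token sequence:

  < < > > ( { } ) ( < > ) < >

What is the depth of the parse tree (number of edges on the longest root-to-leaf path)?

6

[B [Q < [B [Q < >]] >] [B [Q ( [B [Q { }]] )] [B [Q ( [B [Q < >]] )] [B [Q < >]]]]]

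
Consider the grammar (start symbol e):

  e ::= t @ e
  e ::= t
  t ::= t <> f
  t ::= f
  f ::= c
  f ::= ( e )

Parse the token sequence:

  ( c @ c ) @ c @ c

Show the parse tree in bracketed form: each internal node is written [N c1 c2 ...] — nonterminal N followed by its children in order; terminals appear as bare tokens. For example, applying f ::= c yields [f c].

[e [t [f ( [e [t [f c]] @ [e [t [f c]]]] )]] @ [e [t [f c]] @ [e [t [f c]]]]]

e
t @ e
f @ e
( e ) @ e
( t @ e ) @ e
( f @ e ) @ e
( c @ e ) @ e
( c @ t ) @ e
( c @ f ) @ e
( c @ c ) @ e
( c @ c ) @ t @ e
( c @ c ) @ f @ e
( c @ c ) @ c @ e
( c @ c ) @ c @ t
( c @ c ) @ c @ f
( c @ c ) @ c @ c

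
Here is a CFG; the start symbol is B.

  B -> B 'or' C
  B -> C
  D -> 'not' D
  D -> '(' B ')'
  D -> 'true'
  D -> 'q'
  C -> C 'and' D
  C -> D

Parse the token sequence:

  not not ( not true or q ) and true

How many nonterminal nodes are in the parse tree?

[B [C [C [D not [D not [D ( [B [B [C [D not [D true]]]] or [C [D q]]] )]]]] and [D true]]]

14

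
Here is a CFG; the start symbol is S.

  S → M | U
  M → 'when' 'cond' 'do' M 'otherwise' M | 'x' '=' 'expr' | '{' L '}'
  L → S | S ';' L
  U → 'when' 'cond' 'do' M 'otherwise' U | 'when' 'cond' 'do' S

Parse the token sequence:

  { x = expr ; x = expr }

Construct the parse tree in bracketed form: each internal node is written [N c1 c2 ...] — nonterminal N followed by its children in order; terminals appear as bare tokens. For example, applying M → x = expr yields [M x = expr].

[S [M { [L [S [M x = expr]] ; [L [S [M x = expr]]]] }]]

S
M
{ L }
{ S ; L }
{ M ; L }
{ x = expr ; L }
{ x = expr ; S }
{ x = expr ; M }
{ x = expr ; x = expr }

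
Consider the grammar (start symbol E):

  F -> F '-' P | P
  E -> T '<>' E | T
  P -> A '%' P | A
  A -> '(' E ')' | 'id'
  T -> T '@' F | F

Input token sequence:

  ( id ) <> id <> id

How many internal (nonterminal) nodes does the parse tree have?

[E [T [F [P [A ( [E [T [F [P [A id]]]]] )]]]] <> [E [T [F [P [A id]]]] <> [E [T [F [P [A id]]]]]]]

20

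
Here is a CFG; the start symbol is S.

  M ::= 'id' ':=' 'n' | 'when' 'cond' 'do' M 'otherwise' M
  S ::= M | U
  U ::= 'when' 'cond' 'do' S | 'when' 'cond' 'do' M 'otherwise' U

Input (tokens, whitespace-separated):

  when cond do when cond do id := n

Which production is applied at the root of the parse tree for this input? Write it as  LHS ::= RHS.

[S [U when cond do [S [U when cond do [S [M id := n]]]]]]

S ::= U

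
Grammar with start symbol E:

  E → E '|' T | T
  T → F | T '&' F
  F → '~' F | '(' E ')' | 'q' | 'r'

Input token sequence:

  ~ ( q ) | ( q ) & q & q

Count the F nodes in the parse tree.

[E [E [T [F ~ [F ( [E [T [F q]]] )]]]] | [T [T [T [F ( [E [T [F q]]] )]] & [F q]] & [F q]]]

7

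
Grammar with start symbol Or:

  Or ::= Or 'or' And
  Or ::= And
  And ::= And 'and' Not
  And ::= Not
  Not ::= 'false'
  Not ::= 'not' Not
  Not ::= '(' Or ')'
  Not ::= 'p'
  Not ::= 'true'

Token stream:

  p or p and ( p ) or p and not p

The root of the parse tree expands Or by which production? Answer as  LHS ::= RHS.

Or ::= Or 'or' And

[Or [Or [Or [And [Not p]]] or [And [And [Not p]] and [Not ( [Or [And [Not p]]] )]]] or [And [And [Not p]] and [Not not [Not p]]]]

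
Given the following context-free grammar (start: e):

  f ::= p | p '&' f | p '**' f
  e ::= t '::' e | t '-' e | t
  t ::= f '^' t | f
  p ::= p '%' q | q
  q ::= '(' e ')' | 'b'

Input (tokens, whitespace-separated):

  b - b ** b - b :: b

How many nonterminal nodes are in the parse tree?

[e [t [f [p [q b]]]] - [e [t [f [p [q b]] ** [f [p [q b]]]]] - [e [t [f [p [q b]]]] :: [e [t [f [p [q b]]]]]]]]

23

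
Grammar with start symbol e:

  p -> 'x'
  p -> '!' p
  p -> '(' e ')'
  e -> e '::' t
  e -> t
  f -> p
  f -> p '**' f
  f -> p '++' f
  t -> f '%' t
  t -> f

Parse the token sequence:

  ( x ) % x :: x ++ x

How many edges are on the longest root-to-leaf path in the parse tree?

9

[e [e [t [f [p ( [e [t [f [p x]]]] )]] % [t [f [p x]]]]] :: [t [f [p x] ++ [f [p x]]]]]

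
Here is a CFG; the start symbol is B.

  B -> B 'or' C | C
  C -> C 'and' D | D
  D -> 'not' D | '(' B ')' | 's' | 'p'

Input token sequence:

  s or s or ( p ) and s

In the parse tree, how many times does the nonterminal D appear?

[B [B [B [C [D s]]] or [C [D s]]] or [C [C [D ( [B [C [D p]]] )]] and [D s]]]

5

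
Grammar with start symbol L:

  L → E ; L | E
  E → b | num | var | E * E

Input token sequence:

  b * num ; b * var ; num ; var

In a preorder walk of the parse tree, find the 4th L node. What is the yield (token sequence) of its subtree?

var

[L [E [E b] * [E num]] ; [L [E [E b] * [E var]] ; [L [E num] ; [L [E var]]]]]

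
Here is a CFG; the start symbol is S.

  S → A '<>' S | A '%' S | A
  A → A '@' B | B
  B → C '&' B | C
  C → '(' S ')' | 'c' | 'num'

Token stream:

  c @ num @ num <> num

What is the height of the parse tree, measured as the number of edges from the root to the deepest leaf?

6

[S [A [A [A [B [C c]]] @ [B [C num]]] @ [B [C num]]] <> [S [A [B [C num]]]]]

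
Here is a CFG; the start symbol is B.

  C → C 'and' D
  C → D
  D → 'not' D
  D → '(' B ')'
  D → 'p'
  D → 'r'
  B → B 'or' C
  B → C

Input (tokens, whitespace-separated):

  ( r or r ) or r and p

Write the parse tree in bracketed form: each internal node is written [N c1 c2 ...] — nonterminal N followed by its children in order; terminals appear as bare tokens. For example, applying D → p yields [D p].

[B [B [C [D ( [B [B [C [D r]]] or [C [D r]]] )]]] or [C [C [D r]] and [D p]]]

B
B or C
C or C
D or C
( B ) or C
( B or C ) or C
( C or C ) or C
( D or C ) or C
( r or C ) or C
( r or D ) or C
( r or r ) or C
( r or r ) or C and D
( r or r ) or D and D
( r or r ) or r and D
( r or r ) or r and p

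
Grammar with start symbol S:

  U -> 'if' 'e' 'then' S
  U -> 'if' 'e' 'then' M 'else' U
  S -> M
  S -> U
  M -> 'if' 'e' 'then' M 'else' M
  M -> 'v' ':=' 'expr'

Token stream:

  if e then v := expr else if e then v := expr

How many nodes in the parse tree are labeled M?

[S [U if e then [M v := expr] else [U if e then [S [M v := expr]]]]]

2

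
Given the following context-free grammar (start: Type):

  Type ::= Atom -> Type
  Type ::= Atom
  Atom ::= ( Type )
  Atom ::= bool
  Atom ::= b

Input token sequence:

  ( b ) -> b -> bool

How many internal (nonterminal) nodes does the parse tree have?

[Type [Atom ( [Type [Atom b]] )] -> [Type [Atom b] -> [Type [Atom bool]]]]

8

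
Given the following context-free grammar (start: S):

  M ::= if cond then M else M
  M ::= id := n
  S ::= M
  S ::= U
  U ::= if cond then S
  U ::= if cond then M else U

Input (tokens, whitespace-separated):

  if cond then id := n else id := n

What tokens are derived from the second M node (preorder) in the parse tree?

[S [M if cond then [M id := n] else [M id := n]]]

id := n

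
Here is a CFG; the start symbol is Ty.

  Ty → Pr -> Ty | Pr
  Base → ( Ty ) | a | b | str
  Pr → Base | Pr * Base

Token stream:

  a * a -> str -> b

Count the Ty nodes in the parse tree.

[Ty [Pr [Pr [Base a]] * [Base a]] -> [Ty [Pr [Base str]] -> [Ty [Pr [Base b]]]]]

3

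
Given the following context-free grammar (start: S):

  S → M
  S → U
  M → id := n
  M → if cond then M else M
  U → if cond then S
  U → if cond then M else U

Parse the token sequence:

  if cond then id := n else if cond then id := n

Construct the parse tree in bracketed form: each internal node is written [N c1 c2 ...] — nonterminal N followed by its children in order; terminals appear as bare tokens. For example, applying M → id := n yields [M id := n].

[S [U if cond then [M id := n] else [U if cond then [S [M id := n]]]]]

S
U
if cond then M else U
if cond then id := n else U
if cond then id := n else if cond then S
if cond then id := n else if cond then M
if cond then id := n else if cond then id := n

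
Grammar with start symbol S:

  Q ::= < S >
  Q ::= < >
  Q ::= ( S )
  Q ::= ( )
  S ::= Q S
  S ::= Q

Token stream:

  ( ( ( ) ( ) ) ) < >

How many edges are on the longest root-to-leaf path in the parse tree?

7

[S [Q ( [S [Q ( [S [Q ( )] [S [Q ( )]]] )]] )] [S [Q < >]]]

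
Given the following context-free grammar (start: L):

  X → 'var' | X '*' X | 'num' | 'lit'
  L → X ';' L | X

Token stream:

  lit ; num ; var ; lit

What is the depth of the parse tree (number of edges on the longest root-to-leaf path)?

[L [X lit] ; [L [X num] ; [L [X var] ; [L [X lit]]]]]

5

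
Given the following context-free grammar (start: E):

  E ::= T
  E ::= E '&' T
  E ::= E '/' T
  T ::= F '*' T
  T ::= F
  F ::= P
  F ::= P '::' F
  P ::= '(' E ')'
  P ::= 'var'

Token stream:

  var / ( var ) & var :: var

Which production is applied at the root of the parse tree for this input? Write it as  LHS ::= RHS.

[E [E [E [T [F [P var]]]] / [T [F [P ( [E [T [F [P var]]]] )]]]] & [T [F [P var] :: [F [P var]]]]]

E ::= E '&' T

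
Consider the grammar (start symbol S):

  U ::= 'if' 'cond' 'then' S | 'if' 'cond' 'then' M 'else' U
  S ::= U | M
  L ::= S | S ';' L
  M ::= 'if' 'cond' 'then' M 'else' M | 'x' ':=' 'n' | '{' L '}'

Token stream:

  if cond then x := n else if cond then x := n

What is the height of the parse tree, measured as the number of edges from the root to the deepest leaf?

5

[S [U if cond then [M x := n] else [U if cond then [S [M x := n]]]]]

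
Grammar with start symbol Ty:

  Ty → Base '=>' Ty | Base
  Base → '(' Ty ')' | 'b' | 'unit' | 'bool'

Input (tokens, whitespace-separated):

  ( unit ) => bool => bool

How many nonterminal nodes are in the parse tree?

8

[Ty [Base ( [Ty [Base unit]] )] => [Ty [Base bool] => [Ty [Base bool]]]]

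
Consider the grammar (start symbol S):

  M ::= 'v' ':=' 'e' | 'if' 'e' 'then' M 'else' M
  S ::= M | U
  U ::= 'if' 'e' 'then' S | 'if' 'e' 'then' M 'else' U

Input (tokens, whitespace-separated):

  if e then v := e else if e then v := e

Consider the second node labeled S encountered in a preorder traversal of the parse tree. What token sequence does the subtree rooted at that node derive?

v := e

[S [U if e then [M v := e] else [U if e then [S [M v := e]]]]]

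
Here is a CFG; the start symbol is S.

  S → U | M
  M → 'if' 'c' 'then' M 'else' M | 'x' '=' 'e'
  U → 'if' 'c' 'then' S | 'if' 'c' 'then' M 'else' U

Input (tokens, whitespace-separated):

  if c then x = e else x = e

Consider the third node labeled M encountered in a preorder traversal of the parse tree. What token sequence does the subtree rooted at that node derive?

[S [M if c then [M x = e] else [M x = e]]]

x = e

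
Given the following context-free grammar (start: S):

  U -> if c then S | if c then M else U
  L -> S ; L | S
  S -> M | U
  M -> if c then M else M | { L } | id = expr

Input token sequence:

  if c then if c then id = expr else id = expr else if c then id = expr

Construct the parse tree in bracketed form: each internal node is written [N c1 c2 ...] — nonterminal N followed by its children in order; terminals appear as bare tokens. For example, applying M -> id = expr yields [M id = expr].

S
U
if c then M else U
if c then if c then M else M else U
if c then if c then id = expr else M else U
if c then if c then id = expr else id = expr else U
if c then if c then id = expr else id = expr else if c then S
if c then if c then id = expr else id = expr else if c then M
if c then if c then id = expr else id = expr else if c then id = expr

[S [U if c then [M if c then [M id = expr] else [M id = expr]] else [U if c then [S [M id = expr]]]]]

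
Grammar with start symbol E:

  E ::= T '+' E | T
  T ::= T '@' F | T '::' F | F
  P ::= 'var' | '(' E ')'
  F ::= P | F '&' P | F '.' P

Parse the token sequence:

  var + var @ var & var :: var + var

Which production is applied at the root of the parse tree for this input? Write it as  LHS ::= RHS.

[E [T [F [P var]]] + [E [T [T [T [F [P var]]] @ [F [F [P var]] & [P var]]] :: [F [P var]]] + [E [T [F [P var]]]]]]

E ::= T '+' E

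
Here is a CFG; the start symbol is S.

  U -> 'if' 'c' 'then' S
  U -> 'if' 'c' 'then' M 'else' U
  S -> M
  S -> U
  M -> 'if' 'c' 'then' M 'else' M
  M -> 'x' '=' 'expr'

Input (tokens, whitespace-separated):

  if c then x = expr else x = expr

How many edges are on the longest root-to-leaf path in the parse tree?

3

[S [M if c then [M x = expr] else [M x = expr]]]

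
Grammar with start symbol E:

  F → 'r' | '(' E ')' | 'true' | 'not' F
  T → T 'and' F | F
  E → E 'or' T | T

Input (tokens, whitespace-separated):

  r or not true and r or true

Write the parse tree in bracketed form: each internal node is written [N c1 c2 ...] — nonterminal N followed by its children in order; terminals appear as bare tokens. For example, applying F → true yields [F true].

E
E or T
E or T or T
T or T or T
F or T or T
r or T or T
r or T and F or T
r or F and F or T
r or not F and F or T
r or not true and F or T
r or not true and r or T
r or not true and r or F
r or not true and r or true

[E [E [E [T [F r]]] or [T [T [F not [F true]]] and [F r]]] or [T [F true]]]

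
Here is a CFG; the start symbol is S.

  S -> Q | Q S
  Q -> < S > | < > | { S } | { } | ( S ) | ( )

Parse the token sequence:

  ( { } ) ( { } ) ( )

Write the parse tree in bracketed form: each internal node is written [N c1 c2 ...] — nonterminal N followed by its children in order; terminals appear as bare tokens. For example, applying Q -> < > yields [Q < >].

[S [Q ( [S [Q { }]] )] [S [Q ( [S [Q { }]] )] [S [Q ( )]]]]

S
Q S
( S ) S
( Q ) S
( { } ) S
( { } ) Q S
( { } ) ( S ) S
( { } ) ( Q ) S
( { } ) ( { } ) S
( { } ) ( { } ) Q
( { } ) ( { } ) ( )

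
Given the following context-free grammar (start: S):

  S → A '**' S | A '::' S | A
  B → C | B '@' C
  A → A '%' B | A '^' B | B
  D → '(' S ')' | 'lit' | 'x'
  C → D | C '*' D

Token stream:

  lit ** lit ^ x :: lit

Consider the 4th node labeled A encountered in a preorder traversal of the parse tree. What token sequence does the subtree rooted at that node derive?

lit

[S [A [B [C [D lit]]]] ** [S [A [A [B [C [D lit]]]] ^ [B [C [D x]]]] :: [S [A [B [C [D lit]]]]]]]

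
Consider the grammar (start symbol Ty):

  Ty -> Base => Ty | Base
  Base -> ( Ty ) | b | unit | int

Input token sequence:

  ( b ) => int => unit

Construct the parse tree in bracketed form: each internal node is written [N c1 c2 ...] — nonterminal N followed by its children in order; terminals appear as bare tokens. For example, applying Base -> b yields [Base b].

[Ty [Base ( [Ty [Base b]] )] => [Ty [Base int] => [Ty [Base unit]]]]

Ty
Base => Ty
( Ty ) => Ty
( Base ) => Ty
( b ) => Ty
( b ) => Base => Ty
( b ) => int => Ty
( b ) => int => Base
( b ) => int => unit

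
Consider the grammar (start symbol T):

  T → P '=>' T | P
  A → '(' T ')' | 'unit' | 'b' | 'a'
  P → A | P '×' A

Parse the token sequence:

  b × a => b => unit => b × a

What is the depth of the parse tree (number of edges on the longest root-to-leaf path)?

7

[T [P [P [A b]] × [A a]] => [T [P [A b]] => [T [P [A unit]] => [T [P [P [A b]] × [A a]]]]]]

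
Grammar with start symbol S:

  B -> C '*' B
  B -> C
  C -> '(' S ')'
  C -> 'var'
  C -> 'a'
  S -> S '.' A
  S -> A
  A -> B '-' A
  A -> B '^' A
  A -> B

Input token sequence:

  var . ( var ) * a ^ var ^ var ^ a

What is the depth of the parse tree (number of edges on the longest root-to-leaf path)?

[S [S [A [B [C var]]]] . [A [B [C ( [S [A [B [C var]]]] )] * [B [C a]]] ^ [A [B [C var]] ^ [A [B [C var]] ^ [A [B [C a]]]]]]]

8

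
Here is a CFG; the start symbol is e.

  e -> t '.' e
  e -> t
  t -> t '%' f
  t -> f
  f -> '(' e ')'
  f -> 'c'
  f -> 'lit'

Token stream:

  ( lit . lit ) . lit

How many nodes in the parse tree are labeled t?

4

[e [t [f ( [e [t [f lit]] . [e [t [f lit]]]] )]] . [e [t [f lit]]]]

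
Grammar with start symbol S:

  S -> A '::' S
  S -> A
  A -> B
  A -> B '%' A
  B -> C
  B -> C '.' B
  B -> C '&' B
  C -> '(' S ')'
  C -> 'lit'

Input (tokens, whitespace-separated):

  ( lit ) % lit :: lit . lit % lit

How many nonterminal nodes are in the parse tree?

[S [A [B [C ( [S [A [B [C lit]]]] )]] % [A [B [C lit]]]] :: [S [A [B [C lit] . [B [C lit]]] % [A [B [C lit]]]]]]

20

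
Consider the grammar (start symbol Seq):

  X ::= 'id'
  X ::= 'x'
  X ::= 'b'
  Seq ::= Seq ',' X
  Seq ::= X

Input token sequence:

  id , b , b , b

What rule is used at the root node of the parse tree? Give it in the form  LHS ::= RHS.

[Seq [Seq [Seq [Seq [X id]] , [X b]] , [X b]] , [X b]]

Seq ::= Seq ',' X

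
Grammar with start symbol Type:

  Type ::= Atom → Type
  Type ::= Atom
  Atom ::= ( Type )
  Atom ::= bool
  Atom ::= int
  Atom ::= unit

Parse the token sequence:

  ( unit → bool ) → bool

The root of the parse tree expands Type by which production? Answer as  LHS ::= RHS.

[Type [Atom ( [Type [Atom unit] → [Type [Atom bool]]] )] → [Type [Atom bool]]]

Type ::= Atom → Type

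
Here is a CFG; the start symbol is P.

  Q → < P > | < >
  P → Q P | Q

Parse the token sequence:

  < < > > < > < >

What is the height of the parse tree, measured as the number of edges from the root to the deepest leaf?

4

[P [Q < [P [Q < >]] >] [P [Q < >] [P [Q < >]]]]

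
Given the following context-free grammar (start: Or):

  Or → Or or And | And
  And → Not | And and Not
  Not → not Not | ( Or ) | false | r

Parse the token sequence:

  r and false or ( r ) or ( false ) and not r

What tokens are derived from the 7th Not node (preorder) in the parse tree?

not r

[Or [Or [Or [And [And [Not r]] and [Not false]]] or [And [Not ( [Or [And [Not r]]] )]]] or [And [And [Not ( [Or [And [Not false]]] )]] and [Not not [Not r]]]]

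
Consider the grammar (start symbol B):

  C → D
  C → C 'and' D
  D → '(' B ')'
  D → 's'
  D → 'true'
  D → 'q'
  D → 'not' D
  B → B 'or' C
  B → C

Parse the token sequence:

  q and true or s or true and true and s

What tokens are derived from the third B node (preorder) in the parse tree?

q and true

[B [B [B [C [C [D q]] and [D true]]] or [C [D s]]] or [C [C [C [D true]] and [D true]] and [D s]]]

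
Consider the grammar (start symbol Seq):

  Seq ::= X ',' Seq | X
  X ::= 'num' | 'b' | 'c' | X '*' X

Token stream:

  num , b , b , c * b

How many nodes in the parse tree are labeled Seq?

[Seq [X num] , [Seq [X b] , [Seq [X b] , [Seq [X [X c] * [X b]]]]]]

4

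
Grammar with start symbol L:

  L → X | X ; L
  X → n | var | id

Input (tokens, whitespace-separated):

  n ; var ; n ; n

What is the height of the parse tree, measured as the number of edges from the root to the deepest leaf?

[L [X n] ; [L [X var] ; [L [X n] ; [L [X n]]]]]

5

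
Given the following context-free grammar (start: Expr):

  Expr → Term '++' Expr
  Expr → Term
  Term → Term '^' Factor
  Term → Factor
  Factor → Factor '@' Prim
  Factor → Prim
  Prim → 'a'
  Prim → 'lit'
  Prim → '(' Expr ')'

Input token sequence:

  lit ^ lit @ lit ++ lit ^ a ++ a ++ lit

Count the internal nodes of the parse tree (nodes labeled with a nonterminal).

[Expr [Term [Term [Factor [Prim lit]]] ^ [Factor [Factor [Prim lit]] @ [Prim lit]]] ++ [Expr [Term [Term [Factor [Prim lit]]] ^ [Factor [Prim a]]] ++ [Expr [Term [Factor [Prim a]]] ++ [Expr [Term [Factor [Prim lit]]]]]]]

24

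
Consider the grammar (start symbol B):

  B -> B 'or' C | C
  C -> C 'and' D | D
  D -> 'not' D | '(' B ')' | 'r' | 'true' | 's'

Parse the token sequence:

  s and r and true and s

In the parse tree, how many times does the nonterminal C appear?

[B [C [C [C [C [D s]] and [D r]] and [D true]] and [D s]]]

4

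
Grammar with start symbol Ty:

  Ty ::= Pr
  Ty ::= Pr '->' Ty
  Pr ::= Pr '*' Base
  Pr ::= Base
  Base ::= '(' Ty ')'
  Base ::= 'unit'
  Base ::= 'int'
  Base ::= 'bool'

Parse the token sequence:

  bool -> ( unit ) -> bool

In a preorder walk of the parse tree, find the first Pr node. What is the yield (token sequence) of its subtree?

bool

[Ty [Pr [Base bool]] -> [Ty [Pr [Base ( [Ty [Pr [Base unit]]] )]] -> [Ty [Pr [Base bool]]]]]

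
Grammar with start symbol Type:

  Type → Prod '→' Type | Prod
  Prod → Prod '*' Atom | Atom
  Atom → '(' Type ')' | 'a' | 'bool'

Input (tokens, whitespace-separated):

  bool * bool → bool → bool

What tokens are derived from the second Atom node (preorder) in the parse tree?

[Type [Prod [Prod [Atom bool]] * [Atom bool]] → [Type [Prod [Atom bool]] → [Type [Prod [Atom bool]]]]]

bool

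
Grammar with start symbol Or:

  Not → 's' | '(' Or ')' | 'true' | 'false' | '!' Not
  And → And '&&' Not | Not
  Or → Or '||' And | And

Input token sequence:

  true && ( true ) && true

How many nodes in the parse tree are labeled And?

4

[Or [And [And [And [Not true]] && [Not ( [Or [And [Not true]]] )]] && [Not true]]]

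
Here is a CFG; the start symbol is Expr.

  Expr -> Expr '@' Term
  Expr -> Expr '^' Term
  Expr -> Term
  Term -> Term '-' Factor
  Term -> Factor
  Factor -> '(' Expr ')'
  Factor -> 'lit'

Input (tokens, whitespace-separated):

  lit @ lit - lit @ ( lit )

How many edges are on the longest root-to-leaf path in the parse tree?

6

[Expr [Expr [Expr [Term [Factor lit]]] @ [Term [Term [Factor lit]] - [Factor lit]]] @ [Term [Factor ( [Expr [Term [Factor lit]]] )]]]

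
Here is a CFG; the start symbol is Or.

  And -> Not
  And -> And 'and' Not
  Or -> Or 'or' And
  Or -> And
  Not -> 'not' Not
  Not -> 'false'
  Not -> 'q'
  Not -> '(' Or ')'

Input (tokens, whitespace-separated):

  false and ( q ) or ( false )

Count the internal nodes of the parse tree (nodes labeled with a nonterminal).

14

[Or [Or [And [And [Not false]] and [Not ( [Or [And [Not q]]] )]]] or [And [Not ( [Or [And [Not false]]] )]]]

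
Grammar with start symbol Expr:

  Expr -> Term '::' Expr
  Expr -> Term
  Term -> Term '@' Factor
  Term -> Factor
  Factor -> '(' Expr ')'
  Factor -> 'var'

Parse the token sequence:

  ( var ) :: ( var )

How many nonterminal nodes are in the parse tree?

[Expr [Term [Factor ( [Expr [Term [Factor var]]] )]] :: [Expr [Term [Factor ( [Expr [Term [Factor var]]] )]]]]

12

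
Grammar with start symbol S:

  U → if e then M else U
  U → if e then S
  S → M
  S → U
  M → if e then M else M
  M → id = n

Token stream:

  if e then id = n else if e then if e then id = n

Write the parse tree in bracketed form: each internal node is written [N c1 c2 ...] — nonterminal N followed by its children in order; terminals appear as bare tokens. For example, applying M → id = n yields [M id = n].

S
U
if e then M else U
if e then id = n else U
if e then id = n else if e then S
if e then id = n else if e then U
if e then id = n else if e then if e then S
if e then id = n else if e then if e then M
if e then id = n else if e then if e then id = n

[S [U if e then [M id = n] else [U if e then [S [U if e then [S [M id = n]]]]]]]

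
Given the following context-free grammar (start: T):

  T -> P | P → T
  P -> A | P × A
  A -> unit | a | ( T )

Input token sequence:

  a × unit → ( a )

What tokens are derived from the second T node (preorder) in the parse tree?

( a )

[T [P [P [A a]] × [A unit]] → [T [P [A ( [T [P [A a]]] )]]]]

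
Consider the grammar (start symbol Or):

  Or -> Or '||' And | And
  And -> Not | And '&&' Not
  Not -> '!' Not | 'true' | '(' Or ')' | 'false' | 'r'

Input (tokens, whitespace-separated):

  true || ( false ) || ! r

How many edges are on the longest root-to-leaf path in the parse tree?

7

[Or [Or [Or [And [Not true]]] || [And [Not ( [Or [And [Not false]]] )]]] || [And [Not ! [Not r]]]]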